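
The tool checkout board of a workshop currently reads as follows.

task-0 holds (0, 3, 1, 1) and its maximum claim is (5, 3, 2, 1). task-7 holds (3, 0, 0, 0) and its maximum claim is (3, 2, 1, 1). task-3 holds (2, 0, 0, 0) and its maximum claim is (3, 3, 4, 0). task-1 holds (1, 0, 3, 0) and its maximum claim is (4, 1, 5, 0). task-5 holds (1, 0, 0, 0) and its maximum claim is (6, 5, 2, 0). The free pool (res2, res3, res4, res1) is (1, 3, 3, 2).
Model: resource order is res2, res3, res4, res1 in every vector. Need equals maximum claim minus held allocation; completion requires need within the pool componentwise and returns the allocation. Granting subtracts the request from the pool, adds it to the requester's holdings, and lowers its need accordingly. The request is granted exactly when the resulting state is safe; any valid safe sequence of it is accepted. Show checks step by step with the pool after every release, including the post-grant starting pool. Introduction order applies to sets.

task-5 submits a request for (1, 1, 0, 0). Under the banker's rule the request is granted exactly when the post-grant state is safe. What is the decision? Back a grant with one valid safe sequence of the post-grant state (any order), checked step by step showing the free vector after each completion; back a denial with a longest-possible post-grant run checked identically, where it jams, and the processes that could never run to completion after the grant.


DENY — the pretend-granted state is unsafe.
Key observation: after task-7, task-1 the pool peaks at (4, 2, 6, 2), and each blocked process is short somewhere: task-0 on res2; task-3 on res3; task-5 on res3.
Pretend the grant happened; the run task-7, task-1 goes as far as possible. Check, step by step:
  pool = (0, 2, 3, 2)
  run task-7 (needs (0, 2, 1, 1), free (0, 2, 3, 2)); after release of (3, 0, 0, 0) the pool is (3, 2, 3, 2)
  run task-1 (needs (3, 1, 2, 0), free (3, 2, 3, 2)); after release of (1, 0, 3, 0) the pool is (4, 2, 6, 2)
  task-0 cannot run: need (5, 0, 1, 0) vs free (4, 2, 6, 2) (insufficient res2)
  task-3 cannot run: need (1, 3, 4, 0) vs free (4, 2, 6, 2) (insufficient res3)
  task-5 cannot run: need (4, 4, 2, 0) vs free (4, 2, 6, 2) (insufficient res3)
Post-grant, the permanently blocked set is task-0, task-3 and task-5.


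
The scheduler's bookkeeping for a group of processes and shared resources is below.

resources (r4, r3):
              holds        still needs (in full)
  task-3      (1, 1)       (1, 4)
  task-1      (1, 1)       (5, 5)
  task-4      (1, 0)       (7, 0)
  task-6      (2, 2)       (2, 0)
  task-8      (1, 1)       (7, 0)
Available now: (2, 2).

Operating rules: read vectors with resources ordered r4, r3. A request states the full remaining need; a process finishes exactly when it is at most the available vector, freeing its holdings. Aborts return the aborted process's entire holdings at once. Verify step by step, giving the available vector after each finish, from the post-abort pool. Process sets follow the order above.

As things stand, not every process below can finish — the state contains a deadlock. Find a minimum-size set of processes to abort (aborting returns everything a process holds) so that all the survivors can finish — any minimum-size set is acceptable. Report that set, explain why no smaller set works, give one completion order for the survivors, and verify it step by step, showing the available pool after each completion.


Abort task-8.
Key observation: task-4 had no path to completion before; after the abort of task-8 ((1, 1) returned), step 4 is where it fits.
No smaller set exists: with zero aborts the deadlock remains.
The survivors complete as task-6, task-1, task-3, task-4. Walking it through (starting from the post-abort pool):
  pool = (3, 3)
  task-6 needs (2, 0) <= (3, 3) -> finishes; pool += (2, 2) = (5, 5)
  task-1 needs (5, 5) <= (5, 5) -> finishes; pool += (1, 1) = (6, 6)
  task-3 needs (1, 4) <= (6, 6) -> finishes; pool += (1, 1) = (7, 7)
  task-4 needs (7, 0) <= (7, 7) -> finishes; pool += (1, 0) = (8, 7)


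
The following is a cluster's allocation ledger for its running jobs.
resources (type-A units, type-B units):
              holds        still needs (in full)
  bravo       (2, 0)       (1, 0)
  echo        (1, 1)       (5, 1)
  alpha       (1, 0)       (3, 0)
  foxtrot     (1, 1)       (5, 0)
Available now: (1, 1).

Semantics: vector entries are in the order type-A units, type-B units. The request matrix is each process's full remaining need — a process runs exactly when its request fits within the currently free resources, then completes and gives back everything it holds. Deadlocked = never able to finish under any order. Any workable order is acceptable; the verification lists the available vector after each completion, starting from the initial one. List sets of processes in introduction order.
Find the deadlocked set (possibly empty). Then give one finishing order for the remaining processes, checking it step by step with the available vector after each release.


The deadlocked set is echo and foxtrot.
Key observation: type-A units is the bottleneck — with bravo, alpha done the pool holds (4, 1), short of every remaining need.
The rest can finish in the order bravo, alpha. Check, step by step:
  pool = (1, 1)
  bravo needs (1, 0) <= (1, 1) -> finishes; pool += (2, 0) = (3, 1)
  alpha needs (3, 0) <= (3, 1) -> finishes; pool += (1, 0) = (4, 1)
The blocked processes can never fit:
  echo cannot run: need (5, 1) vs free (4, 1) (insufficient type-A units)
  foxtrot cannot run: need (5, 0) vs free (4, 1) (insufficient type-A units)


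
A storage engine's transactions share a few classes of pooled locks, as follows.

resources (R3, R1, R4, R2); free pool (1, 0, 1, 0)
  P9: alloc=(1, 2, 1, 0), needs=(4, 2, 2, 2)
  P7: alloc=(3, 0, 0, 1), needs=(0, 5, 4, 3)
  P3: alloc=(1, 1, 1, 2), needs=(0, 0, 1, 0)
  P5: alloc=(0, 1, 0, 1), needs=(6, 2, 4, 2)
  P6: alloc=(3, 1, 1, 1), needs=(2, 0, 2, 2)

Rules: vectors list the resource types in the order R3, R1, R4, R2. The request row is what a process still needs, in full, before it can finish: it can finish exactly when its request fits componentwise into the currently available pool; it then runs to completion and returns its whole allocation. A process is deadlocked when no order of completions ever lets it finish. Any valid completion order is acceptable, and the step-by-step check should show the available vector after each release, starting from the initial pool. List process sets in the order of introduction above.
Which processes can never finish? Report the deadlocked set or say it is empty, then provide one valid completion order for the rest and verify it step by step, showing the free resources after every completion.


Nothing here is deadlocked.
Key observation: beginning at P3, releases accumulate fast enough that every process eventually fits.
The rest can finish in the order P3, P6, P9, P5, P7. Verifying each step:
  pool = (1, 0, 1, 0)
  P3 needs (0, 0, 1, 0) <= (1, 0, 1, 0) -> finishes; pool += (1, 1, 1, 2) = (2, 1, 2, 2)
  P6 needs (2, 0, 2, 2) <= (2, 1, 2, 2) -> finishes; pool += (3, 1, 1, 1) = (5, 2, 3, 3)
  P9 needs (4, 2, 2, 2) <= (5, 2, 3, 3) -> finishes; pool += (1, 2, 1, 0) = (6, 4, 4, 3)
  P5 needs (6, 2, 4, 2) <= (6, 4, 4, 3) -> finishes; pool += (0, 1, 0, 1) = (6, 5, 4, 4)
  P7 needs (0, 5, 4, 3) <= (6, 5, 4, 4) -> finishes; pool += (3, 0, 0, 1) = (9, 5, 4, 5)


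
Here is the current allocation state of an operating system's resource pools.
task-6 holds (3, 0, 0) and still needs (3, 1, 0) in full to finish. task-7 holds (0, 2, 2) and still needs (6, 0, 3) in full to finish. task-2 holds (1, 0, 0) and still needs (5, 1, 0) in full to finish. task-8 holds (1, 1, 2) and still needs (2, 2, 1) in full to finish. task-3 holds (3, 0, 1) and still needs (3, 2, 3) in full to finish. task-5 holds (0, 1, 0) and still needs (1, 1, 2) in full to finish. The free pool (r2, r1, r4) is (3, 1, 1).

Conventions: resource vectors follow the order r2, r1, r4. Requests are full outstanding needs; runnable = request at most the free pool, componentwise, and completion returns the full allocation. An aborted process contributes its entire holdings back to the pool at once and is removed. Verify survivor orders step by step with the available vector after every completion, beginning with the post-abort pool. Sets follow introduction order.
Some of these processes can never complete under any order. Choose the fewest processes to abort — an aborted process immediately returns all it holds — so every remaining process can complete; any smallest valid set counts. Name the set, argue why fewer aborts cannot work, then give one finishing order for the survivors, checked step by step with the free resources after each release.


Minimum abort set: task-7.
Key observation: before aborting task-7, task-5 was permanently blocked — no order could ever run it; afterwards it completes at step 1.
Minimality: the empty abort set fails — the state is deadlocked as it stands.
The survivors complete as task-5, task-6, task-8, task-3, task-2. Verifying each step (starting from the post-abort pool):
  pool = (3, 3, 3)
  run task-5 (needs (1, 1, 2), free (3, 3, 3)); after release of (0, 1, 0) the pool is (3, 4, 3)
  run task-6 (needs (3, 1, 0), free (3, 4, 3)); after release of (3, 0, 0) the pool is (6, 4, 3)
  run task-8 (needs (2, 2, 1), free (6, 4, 3)); after release of (1, 1, 2) the pool is (7, 5, 5)
  run task-3 (needs (3, 2, 3), free (7, 5, 5)); after release of (3, 0, 1) the pool is (10, 5, 6)
  run task-2 (needs (5, 1, 0), free (10, 5, 6)); after release of (1, 0, 0) the pool is (11, 5, 6)


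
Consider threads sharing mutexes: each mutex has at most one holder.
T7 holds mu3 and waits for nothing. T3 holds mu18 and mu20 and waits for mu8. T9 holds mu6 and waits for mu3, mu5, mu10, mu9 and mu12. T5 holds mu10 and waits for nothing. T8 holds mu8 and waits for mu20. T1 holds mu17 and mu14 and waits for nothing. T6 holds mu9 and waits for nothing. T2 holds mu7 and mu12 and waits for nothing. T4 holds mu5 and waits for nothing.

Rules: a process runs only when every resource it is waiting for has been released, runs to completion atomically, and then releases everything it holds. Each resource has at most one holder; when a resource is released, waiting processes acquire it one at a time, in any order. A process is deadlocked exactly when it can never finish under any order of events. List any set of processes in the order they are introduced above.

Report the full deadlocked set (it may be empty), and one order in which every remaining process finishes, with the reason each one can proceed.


The deadlocked set is T3 and T8.
Key observation: the waits loop around T3 -> T8 -> T3 with no way out; no other process is dragged down with it.
One completion order for the rest: T7, T4, T6, T2, T1, T5, T9.
Step-by-step check:
  T7: no waits; runs immediately, freeing mu3
  T4: no waits; runs immediately, freeing mu5
  T6: no waits; runs immediately, freeing mu9
  T2: no waits; runs immediately, freeing mu7 and mu12
  T1: no waits; runs immediately, freeing mu17 and mu14
  T5: no waits; runs immediately, freeing mu10
  run T9 (all its waits — mu3, mu5, mu10, mu9 and mu12 — are resolved); releases mu6


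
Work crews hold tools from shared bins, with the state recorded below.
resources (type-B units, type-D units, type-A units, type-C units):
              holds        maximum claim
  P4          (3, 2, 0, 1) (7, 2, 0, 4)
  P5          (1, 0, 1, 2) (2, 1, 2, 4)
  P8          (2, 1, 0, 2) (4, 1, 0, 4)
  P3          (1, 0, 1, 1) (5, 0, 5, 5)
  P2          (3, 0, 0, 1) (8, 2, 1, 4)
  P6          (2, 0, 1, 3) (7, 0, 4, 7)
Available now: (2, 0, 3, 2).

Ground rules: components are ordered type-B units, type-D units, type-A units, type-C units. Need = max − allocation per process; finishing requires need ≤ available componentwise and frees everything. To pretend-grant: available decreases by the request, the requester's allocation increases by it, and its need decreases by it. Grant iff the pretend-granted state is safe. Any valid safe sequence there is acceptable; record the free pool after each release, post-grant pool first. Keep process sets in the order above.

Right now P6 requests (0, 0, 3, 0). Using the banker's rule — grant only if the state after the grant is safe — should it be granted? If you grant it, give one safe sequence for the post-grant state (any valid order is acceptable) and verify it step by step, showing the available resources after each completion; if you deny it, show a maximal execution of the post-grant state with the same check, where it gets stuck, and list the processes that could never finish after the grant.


GRANT — the state after the grant stays safe, e.g. via P8, P4, P6, P5, P2, P3.
Key observation: the transfer keeps a workable pool ((2, 0, 0, 2)); P8 starts the safe sequence.
Step-by-step check of the post-grant state:
  pool = (2, 0, 0, 2)
  P8 needs (2, 0, 0, 2) <= (2, 0, 0, 2) -> finishes; pool += (2, 1, 0, 2) = (4, 1, 0, 4)
  P4 needs (4, 0, 0, 3) <= (4, 1, 0, 4) -> finishes; pool += (3, 2, 0, 1) = (7, 3, 0, 5)
  P6 needs (5, 0, 0, 4) <= (7, 3, 0, 5) -> finishes; pool += (2, 0, 4, 3) = (9, 3, 4, 8)
  P5 needs (1, 1, 1, 2) <= (9, 3, 4, 8) -> finishes; pool += (1, 0, 1, 2) = (10, 3, 5, 10)
  P2 needs (5, 2, 1, 3) <= (10, 3, 5, 10) -> finishes; pool += (3, 0, 0, 1) = (13, 3, 5, 11)
  P3 needs (4, 0, 4, 4) <= (13, 3, 5, 11) -> finishes; pool += (1, 0, 1, 1) = (14, 3, 6, 12)


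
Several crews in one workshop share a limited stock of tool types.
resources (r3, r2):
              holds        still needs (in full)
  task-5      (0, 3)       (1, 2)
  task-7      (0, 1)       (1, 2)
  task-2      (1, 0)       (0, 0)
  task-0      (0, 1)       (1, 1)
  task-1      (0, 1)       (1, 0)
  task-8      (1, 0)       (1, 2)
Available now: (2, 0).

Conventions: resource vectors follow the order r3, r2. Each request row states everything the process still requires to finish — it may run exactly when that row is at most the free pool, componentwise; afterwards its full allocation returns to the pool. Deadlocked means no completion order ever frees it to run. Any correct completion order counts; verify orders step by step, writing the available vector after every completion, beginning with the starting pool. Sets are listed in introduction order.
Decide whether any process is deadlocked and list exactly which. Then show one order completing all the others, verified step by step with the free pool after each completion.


No process is deadlocked.
Key observation: task-1 fits the free pool immediately, and its release cascades until everyone finishes.
A valid finishing order for the others: task-1, task-0, task-5, task-2, task-7, task-8. Step-by-step check:
  pool = (2, 0)
  task-1 needs (1, 0) <= (2, 0) -> finishes; pool += (0, 1) = (2, 1)
  task-0 needs (1, 1) <= (2, 1) -> finishes; pool += (0, 1) = (2, 2)
  task-5 needs (1, 2) <= (2, 2) -> finishes; pool += (0, 3) = (2, 5)
  task-2 needs (0, 0) <= (2, 5) -> finishes; pool += (1, 0) = (3, 5)
  task-7 needs (1, 2) <= (3, 5) -> finishes; pool += (0, 1) = (3, 6)
  task-8 needs (1, 2) <= (3, 6) -> finishes; pool += (1, 0) = (4, 6)


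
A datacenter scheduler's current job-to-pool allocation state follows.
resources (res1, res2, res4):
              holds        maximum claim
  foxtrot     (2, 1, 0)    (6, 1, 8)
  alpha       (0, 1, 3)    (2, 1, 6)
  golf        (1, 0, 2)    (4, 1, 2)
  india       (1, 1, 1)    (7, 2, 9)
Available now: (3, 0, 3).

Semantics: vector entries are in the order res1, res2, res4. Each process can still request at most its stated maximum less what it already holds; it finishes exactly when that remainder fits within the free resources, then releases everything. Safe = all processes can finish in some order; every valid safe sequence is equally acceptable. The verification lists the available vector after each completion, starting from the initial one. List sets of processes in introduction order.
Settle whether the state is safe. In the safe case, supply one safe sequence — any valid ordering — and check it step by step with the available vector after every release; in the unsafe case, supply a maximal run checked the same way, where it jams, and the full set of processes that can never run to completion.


SAFE. One safe sequence: alpha, golf, foxtrot, india.
Key observation: the order's first zero-slack moment is alpha ((2, 0, 3) needed, (3, 0, 3) free — a requested resource with nothing to spare).
Step-by-step check:
  pool = (3, 0, 3)
  run alpha (needs (2, 0, 3), free (3, 0, 3)); after release of (0, 1, 3) the pool is (3, 1, 6)
  run golf (needs (3, 1, 0), free (3, 1, 6)); after release of (1, 0, 2) the pool is (4, 1, 8)
  run foxtrot (needs (4, 0, 8), free (4, 1, 8)); after release of (2, 1, 0) the pool is (6, 2, 8)
  run india (needs (6, 1, 8), free (6, 2, 8)); after release of (1, 1, 1) the pool is (7, 3, 9)


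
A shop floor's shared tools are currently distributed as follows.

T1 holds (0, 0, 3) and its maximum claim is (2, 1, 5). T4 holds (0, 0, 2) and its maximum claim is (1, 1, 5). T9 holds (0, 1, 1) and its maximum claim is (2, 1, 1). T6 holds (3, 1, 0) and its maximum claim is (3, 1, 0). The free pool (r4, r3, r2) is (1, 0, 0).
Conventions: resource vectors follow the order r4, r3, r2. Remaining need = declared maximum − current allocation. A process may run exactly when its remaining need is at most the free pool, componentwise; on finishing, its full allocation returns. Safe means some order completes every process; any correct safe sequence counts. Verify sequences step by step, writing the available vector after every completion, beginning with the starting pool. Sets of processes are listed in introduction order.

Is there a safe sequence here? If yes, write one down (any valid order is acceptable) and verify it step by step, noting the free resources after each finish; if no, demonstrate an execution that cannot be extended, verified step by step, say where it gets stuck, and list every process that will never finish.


The state is UNSAFE.
Key observation: the wall is r2: completing T6, T9 brings the pool only to (4, 2, 1), and all the rest need more.
The run T6, T9 cannot be extended any further. Check, step by step:
  pool = (1, 0, 0)
  run T6 (needs (0, 0, 0), free (1, 0, 0)); after release of (3, 1, 0) the pool is (4, 1, 0)
  run T9 (needs (2, 0, 0), free (4, 1, 0)); after release of (0, 1, 1) the pool is (4, 2, 1)
  T1 still needs (2, 1, 2) but only (4, 2, 1) is free — short on r2
  T4 still needs (1, 1, 3) but only (4, 2, 1) is free — short on r2
Processes that can never finish: T1 and T4.


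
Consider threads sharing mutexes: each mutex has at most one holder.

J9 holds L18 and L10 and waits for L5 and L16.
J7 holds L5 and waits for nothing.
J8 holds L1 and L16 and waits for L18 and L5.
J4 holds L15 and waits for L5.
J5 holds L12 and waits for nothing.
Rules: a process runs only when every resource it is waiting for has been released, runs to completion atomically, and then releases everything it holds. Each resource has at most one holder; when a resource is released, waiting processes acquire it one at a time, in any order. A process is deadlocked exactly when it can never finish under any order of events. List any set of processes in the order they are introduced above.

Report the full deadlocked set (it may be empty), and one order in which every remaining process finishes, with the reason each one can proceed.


The deadlocked set is J9 and J8.
Key observation: the waits loop around J9 -> J8 -> J9 with no way out; no other process is dragged down with it.
The rest can finish in the order J7, J4, J5.
Walking it through:
  J7: no waits; runs immediately, freeing L5
  J4: everything it awaited (L5) is free; runs, freeing L15
  J5: no waits; runs immediately, freeing L12


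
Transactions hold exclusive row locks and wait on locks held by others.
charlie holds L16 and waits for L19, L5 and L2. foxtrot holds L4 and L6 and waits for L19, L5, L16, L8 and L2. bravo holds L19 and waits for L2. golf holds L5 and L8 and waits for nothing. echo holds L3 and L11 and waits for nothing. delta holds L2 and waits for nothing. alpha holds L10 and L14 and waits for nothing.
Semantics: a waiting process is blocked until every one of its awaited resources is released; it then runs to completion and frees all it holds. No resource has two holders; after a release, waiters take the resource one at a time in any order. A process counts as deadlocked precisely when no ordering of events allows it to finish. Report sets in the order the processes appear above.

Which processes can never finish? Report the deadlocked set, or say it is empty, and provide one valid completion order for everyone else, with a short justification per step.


No process is deadlocked.
Key observation: the waits form no ring: some process can always run, and its releases unblock the others one by one.
One completion order for the rest: delta, golf, alpha, echo, bravo, charlie, foxtrot.
Step-by-step check:
  delta: no waits; runs immediately, freeing L2
  golf: no waits; runs immediately, freeing L5 and L8
  alpha: no waits; runs immediately, freeing L10 and L14
  echo: no waits; runs immediately, freeing L3 and L11
  run bravo (all its waits — L2 — are resolved); releases L19
  run charlie (all its waits — L19, L5 and L2 — are resolved); releases L16
  run foxtrot (all its waits — L19, L5, L16, L8 and L2 — are resolved); releases L4 and L6


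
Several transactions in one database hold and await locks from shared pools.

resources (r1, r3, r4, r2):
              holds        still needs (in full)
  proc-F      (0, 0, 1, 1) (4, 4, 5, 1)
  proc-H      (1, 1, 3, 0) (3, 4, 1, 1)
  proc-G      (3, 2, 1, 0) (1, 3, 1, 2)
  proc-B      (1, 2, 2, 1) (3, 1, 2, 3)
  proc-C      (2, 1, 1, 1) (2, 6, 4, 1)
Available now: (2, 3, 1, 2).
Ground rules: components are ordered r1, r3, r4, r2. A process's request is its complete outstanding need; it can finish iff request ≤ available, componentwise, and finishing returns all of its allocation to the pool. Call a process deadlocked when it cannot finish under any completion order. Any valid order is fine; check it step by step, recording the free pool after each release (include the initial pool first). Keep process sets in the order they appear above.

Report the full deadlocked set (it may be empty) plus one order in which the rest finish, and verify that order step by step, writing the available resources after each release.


Nothing here is deadlocked.
Key observation: there is always a runnable process — proc-G first — so the state unwinds completely.
The rest can finish in the order proc-G, proc-H, proc-F, proc-B, proc-C. Check, step by step:
  pool = (2, 3, 1, 2)
  run proc-G (needs (1, 3, 1, 2), free (2, 3, 1, 2)); after release of (3, 2, 1, 0) the pool is (5, 5, 2, 2)
  run proc-H (needs (3, 4, 1, 1), free (5, 5, 2, 2)); after release of (1, 1, 3, 0) the pool is (6, 6, 5, 2)
  run proc-F (needs (4, 4, 5, 1), free (6, 6, 5, 2)); after release of (0, 0, 1, 1) the pool is (6, 6, 6, 3)
  run proc-B (needs (3, 1, 2, 3), free (6, 6, 6, 3)); after release of (1, 2, 2, 1) the pool is (7, 8, 8, 4)
  run proc-C (needs (2, 6, 4, 1), free (7, 8, 8, 4)); after release of (2, 1, 1, 1) the pool is (9, 9, 9, 5)


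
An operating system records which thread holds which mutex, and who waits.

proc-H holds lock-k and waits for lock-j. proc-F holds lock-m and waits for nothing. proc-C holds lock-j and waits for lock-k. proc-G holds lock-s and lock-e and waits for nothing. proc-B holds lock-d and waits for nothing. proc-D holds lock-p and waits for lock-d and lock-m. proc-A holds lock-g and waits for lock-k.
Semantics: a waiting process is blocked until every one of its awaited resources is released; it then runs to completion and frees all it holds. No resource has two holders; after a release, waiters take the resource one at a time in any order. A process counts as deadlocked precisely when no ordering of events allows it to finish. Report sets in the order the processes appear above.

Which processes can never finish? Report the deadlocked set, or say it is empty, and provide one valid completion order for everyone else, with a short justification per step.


The deadlocked set is proc-H, proc-C and proc-A.
Key observation: the wait chain closes on itself along proc-H -> proc-C -> proc-H; proc-A waits into the deadlock from upstream.
A valid finishing order for the others: proc-F, proc-B, proc-D, proc-G.
Step-by-step check:
  proc-F: no waits; runs immediately, freeing lock-m
  proc-B: no waits; runs immediately, freeing lock-d
  proc-D: everything it awaited (lock-d and lock-m) is free; runs, freeing lock-p
  proc-G: no waits; runs immediately, freeing lock-s and lock-e


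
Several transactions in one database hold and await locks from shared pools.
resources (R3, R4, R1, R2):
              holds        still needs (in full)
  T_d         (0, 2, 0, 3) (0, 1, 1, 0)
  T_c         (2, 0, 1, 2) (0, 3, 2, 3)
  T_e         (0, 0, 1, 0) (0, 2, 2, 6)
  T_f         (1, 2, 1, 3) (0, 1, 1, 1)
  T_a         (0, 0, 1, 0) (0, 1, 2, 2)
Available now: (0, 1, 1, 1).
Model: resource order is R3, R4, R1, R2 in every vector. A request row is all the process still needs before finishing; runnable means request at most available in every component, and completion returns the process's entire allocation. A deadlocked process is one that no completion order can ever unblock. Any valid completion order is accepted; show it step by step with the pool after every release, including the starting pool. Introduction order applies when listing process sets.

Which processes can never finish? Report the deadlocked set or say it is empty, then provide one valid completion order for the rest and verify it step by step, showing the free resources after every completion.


The deadlocked set is empty.
Key observation: starting with T_f, each completion frees enough for the next — no one is permanently blocked.
The rest can finish in the order T_f, T_c, T_a, T_d, T_e. Step-by-step check:
  pool = (0, 1, 1, 1)
  run T_f (needs (0, 1, 1, 1), free (0, 1, 1, 1)); after release of (1, 2, 1, 3) the pool is (1, 3, 2, 4)
  run T_c (needs (0, 3, 2, 3), free (1, 3, 2, 4)); after release of (2, 0, 1, 2) the pool is (3, 3, 3, 6)
  run T_a (needs (0, 1, 2, 2), free (3, 3, 3, 6)); after release of (0, 0, 1, 0) the pool is (3, 3, 4, 6)
  run T_d (needs (0, 1, 1, 0), free (3, 3, 4, 6)); after release of (0, 2, 0, 3) the pool is (3, 5, 4, 9)
  run T_e (needs (0, 2, 2, 6), free (3, 5, 4, 9)); after release of (0, 0, 1, 0) the pool is (3, 5, 5, 9)


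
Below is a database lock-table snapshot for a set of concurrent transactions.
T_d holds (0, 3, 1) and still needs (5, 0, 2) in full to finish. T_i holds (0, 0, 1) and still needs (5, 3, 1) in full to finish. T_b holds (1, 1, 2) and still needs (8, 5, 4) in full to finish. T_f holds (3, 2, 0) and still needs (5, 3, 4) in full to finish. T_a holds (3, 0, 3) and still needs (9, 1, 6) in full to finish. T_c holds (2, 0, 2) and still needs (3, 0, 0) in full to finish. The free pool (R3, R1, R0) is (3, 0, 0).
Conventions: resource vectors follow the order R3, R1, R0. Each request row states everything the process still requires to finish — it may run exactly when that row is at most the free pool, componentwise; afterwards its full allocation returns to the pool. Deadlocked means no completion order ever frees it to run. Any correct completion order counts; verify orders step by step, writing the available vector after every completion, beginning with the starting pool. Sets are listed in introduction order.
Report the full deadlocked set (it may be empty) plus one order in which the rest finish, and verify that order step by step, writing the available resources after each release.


The deadlocked set is empty.
Key observation: starting with T_c, each completion frees enough for the next — no one is permanently blocked.
One completion order for the rest: T_c, T_d, T_i, T_f, T_b, T_a. Walking it through:
  pool = (3, 0, 0)
  run T_c (needs (3, 0, 0), free (3, 0, 0)); after release of (2, 0, 2) the pool is (5, 0, 2)
  run T_d (needs (5, 0, 2), free (5, 0, 2)); after release of (0, 3, 1) the pool is (5, 3, 3)
  run T_i (needs (5, 3, 1), free (5, 3, 3)); after release of (0, 0, 1) the pool is (5, 3, 4)
  run T_f (needs (5, 3, 4), free (5, 3, 4)); after release of (3, 2, 0) the pool is (8, 5, 4)
  run T_b (needs (8, 5, 4), free (8, 5, 4)); after release of (1, 1, 2) the pool is (9, 6, 6)
  run T_a (needs (9, 1, 6), free (9, 6, 6)); after release of (3, 0, 3) the pool is (12, 6, 9)


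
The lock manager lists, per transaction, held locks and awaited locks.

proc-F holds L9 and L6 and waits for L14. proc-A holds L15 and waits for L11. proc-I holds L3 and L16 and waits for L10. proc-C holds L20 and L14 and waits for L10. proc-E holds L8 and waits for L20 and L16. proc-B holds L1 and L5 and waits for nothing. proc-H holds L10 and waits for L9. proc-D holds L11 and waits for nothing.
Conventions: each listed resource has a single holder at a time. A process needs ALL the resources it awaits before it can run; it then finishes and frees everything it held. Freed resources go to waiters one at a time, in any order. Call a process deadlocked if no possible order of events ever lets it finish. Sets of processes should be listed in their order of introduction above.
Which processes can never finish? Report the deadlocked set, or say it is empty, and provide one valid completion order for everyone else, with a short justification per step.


Deadlocked: proc-F, proc-I, proc-C, proc-E and proc-H.
Key observation: the wait chain closes on itself along proc-F -> proc-C -> proc-H -> proc-F; proc-I and proc-E wait into the deadlock from upstream.
The rest can finish in the order proc-B, proc-D, proc-A.
Check, step by step:
  run proc-B (it waits on nothing); releases L1 and L5
  run proc-D (it waits on nothing); releases L11
  proc-A: everything it awaited (L11) is free; runs, freeing L15


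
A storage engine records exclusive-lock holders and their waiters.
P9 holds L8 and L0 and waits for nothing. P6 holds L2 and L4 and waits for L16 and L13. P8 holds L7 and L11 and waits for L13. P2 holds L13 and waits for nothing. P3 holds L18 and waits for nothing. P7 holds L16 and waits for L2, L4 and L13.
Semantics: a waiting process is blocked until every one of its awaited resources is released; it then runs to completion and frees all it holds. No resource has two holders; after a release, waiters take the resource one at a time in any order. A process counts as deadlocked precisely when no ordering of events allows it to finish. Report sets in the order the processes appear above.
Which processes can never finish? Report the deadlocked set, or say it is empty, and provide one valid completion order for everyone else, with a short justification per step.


Deadlocked: P6 and P7.
Key observation: along P6 -> P7 -> P6, each member waits on what the next one holds — a deadlock; no other process is dragged down with it.
One completion order for the rest: P9, P2, P3, P8.
Step-by-step check:
  P9 waits on nothing -> runs at once and releases L8 and L0
  P2 waits on nothing -> runs at once and releases L13
  P3 waits on nothing -> runs at once and releases L18
  P8 waits on L13 — all released -> runs and releases L7 and L11


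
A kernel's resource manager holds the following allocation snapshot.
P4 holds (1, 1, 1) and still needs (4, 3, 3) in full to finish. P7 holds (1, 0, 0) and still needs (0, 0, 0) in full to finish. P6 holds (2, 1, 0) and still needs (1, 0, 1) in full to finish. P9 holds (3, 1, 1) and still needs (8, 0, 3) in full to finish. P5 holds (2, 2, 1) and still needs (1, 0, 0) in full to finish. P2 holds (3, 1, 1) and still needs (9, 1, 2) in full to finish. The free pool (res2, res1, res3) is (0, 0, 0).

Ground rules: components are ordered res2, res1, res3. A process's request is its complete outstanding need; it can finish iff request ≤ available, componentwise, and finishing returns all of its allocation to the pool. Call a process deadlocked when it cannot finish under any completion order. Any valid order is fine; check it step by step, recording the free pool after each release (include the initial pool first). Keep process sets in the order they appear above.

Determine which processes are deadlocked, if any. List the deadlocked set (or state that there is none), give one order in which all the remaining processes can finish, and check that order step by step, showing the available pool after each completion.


The deadlocked set is P4, P9 and P2.
Key observation: once P7, P5, P6 finish, the pool peaks at (5, 3, 1) — and every remaining process still needs more res3 than that.
One completion order for the rest: P7, P5, P6. Step-by-step check:
  pool = (0, 0, 0)
  run P7 (needs (0, 0, 0), free (0, 0, 0)); after release of (1, 0, 0) the pool is (1, 0, 0)
  run P5 (needs (1, 0, 0), free (1, 0, 0)); after release of (2, 2, 1) the pool is (3, 2, 1)
  run P6 (needs (1, 0, 1), free (3, 2, 1)); after release of (2, 1, 0) the pool is (5, 3, 1)
None of the blocked processes ever fits:
  blocked: P4 wants (4, 3, 3), pool (5, 3, 1) — not enough res3
  blocked: P9 wants (8, 0, 3), pool (5, 3, 1) — not enough res2 and res3
  blocked: P2 wants (9, 1, 2), pool (5, 3, 1) — not enough res2 and res3


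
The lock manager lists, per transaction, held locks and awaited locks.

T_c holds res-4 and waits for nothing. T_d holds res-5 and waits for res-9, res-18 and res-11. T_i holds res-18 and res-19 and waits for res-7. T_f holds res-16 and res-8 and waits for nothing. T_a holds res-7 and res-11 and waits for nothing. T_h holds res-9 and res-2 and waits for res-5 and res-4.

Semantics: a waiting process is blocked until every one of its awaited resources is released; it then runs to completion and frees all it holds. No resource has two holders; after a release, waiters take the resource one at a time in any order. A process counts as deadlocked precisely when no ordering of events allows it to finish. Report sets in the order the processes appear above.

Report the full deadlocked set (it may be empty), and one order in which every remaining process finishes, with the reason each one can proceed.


Deadlocked: T_d and T_h.
Key observation: nobody on the ring T_d -> T_h -> T_d can start until another member finishes, which never happens; no other process is dragged down with it.
A valid finishing order for the others: T_c, T_f, T_a, T_i.
Verifying each step:
  run T_c (it waits on nothing); releases res-4
  run T_f (it waits on nothing); releases res-16 and res-8
  run T_a (it waits on nothing); releases res-7 and res-11
  T_i: everything it awaited (res-7) is free; runs, freeing res-18 and res-19


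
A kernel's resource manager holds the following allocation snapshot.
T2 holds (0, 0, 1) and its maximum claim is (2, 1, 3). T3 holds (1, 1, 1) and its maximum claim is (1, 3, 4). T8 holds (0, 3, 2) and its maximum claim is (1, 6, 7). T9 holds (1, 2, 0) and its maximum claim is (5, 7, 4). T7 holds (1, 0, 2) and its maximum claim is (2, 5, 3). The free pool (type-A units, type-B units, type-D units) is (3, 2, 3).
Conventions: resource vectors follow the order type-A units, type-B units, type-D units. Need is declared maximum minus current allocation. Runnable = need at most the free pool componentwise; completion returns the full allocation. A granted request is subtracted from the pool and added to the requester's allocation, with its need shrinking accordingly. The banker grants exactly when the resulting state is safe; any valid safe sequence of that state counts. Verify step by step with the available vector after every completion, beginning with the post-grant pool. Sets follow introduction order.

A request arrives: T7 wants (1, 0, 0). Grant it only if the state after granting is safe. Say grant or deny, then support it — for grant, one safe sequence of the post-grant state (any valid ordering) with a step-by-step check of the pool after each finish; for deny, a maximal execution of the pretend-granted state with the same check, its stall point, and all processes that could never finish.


GRANT. The post-grant state is safe; one safe sequence: T2, T3, T8, T7, T9.
Key observation: even at the reduced pool (2, 2, 3), T2 fits immediately, so safety survives the grant.
Check on the post-grant state, step by step:
  pool = (2, 2, 3)
  T2: need (2, 1, 2) fits (2, 2, 3); releases (0, 0, 1), pool now (2, 2, 4)
  T3: need (0, 2, 3) fits (2, 2, 4); releases (1, 1, 1), pool now (3, 3, 5)
  T8: need (1, 3, 5) fits (3, 3, 5); releases (0, 3, 2), pool now (3, 6, 7)
  T7: need (0, 5, 1) fits (3, 6, 7); releases (2, 0, 2), pool now (5, 6, 9)
  T9: need (4, 5, 4) fits (5, 6, 9); releases (1, 2, 0), pool now (6, 8, 9)


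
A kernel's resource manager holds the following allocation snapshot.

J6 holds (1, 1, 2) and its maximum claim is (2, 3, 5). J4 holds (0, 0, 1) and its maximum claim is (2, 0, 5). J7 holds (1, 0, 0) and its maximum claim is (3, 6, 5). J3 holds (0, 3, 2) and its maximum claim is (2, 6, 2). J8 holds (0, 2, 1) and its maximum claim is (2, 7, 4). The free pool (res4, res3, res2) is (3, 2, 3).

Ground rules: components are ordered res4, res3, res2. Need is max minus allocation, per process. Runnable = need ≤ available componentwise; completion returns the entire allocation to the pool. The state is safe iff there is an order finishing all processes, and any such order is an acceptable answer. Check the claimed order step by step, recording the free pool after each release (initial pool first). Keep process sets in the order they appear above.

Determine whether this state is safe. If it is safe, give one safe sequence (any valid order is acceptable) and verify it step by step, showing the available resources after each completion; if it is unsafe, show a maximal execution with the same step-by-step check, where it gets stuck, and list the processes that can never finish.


SAFE — a valid safe sequence is J6, J3, J7, J8, J4.
Key observation: reading the order forward, J6 is the first process whose need (1, 2, 3) meets the free pool (3, 2, 3) exactly on a resource it requests.
Verifying each step:
  pool = (3, 2, 3)
  J6 needs (1, 2, 3) <= (3, 2, 3) -> finishes; pool += (1, 1, 2) = (4, 3, 5)
  J3 needs (2, 3, 0) <= (4, 3, 5) -> finishes; pool += (0, 3, 2) = (4, 6, 7)
  J7 needs (2, 6, 5) <= (4, 6, 7) -> finishes; pool += (1, 0, 0) = (5, 6, 7)
  J8 needs (2, 5, 3) <= (5, 6, 7) -> finishes; pool += (0, 2, 1) = (5, 8, 8)
  J4 needs (2, 0, 4) <= (5, 8, 8) -> finishes; pool += (0, 0, 1) = (5, 8, 9)


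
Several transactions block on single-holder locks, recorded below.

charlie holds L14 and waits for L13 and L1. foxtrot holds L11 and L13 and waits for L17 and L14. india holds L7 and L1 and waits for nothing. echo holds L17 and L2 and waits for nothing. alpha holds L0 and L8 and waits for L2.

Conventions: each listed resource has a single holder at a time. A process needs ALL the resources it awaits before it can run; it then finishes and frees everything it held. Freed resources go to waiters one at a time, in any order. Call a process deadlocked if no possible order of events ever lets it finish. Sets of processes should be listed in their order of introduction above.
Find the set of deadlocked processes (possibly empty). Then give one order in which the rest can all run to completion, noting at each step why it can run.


The deadlocked set is charlie and foxtrot.
Key observation: the wait chain closes on itself along charlie -> foxtrot -> charlie; no other process is dragged down with it.
A valid finishing order for the others: echo, alpha, india.
Check, step by step:
  run echo (it waits on nothing); releases L17 and L2
  alpha waits on L2 — all released -> runs and releases L0 and L8
  run india (it waits on nothing); releases L7 and L1


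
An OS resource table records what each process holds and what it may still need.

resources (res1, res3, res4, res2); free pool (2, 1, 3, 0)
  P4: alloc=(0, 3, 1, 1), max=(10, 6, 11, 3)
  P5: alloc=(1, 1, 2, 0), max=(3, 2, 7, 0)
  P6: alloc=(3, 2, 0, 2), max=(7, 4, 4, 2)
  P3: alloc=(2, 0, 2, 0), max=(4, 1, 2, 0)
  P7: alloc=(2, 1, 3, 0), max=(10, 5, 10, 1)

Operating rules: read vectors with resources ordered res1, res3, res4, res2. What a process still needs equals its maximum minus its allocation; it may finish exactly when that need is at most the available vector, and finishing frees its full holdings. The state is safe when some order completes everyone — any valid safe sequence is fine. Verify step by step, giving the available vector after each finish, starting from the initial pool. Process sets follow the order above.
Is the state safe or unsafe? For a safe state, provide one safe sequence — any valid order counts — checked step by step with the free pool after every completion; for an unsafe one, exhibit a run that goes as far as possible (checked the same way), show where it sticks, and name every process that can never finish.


SAFE, for example via the order P3, P5, P6, P7, P4.
Key observation: P3 marks the first exact bind of the order: its need (2, 1, 0, 0) fits the free (2, 1, 3, 0) with zero slack on a requested resource.
Step-by-step check:
  pool = (2, 1, 3, 0)
  run P3 (needs (2, 1, 0, 0), free (2, 1, 3, 0)); after release of (2, 0, 2, 0) the pool is (4, 1, 5, 0)
  run P5 (needs (2, 1, 5, 0), free (4, 1, 5, 0)); after release of (1, 1, 2, 0) the pool is (5, 2, 7, 0)
  run P6 (needs (4, 2, 4, 0), free (5, 2, 7, 0)); after release of (3, 2, 0, 2) the pool is (8, 4, 7, 2)
  run P7 (needs (8, 4, 7, 1), free (8, 4, 7, 2)); after release of (2, 1, 3, 0) the pool is (10, 5, 10, 2)
  run P4 (needs (10, 3, 10, 2), free (10, 5, 10, 2)); after release of (0, 3, 1, 1) the pool is (10, 8, 11, 3)
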